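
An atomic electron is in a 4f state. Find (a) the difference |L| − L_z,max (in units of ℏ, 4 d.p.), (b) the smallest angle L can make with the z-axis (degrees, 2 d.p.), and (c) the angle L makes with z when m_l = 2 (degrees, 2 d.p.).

|L|−L_z,max ≈ 0.4641ℏ; θ_min ≈ 30.00°; θ(m_l=2) ≈ 54.74°

For 4f, l = 3.
|L| − L_z,max = (2√3 − 3)ℏ ≈ 0.4641ℏ.
cos θ_min = 3/√12, so θ_min ≈ 30.00°.
For m_l = 2: cos θ = 2/√12, θ ≈ 54.74°.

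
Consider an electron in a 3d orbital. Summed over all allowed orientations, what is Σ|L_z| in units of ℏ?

Σ|L_z| = 6 ℏ

For 3d, l = 2.
m_l ∈ {-2, -1, 0, 1, 2}.
Σ|m_l| = 2(1+2+…+2) = 6.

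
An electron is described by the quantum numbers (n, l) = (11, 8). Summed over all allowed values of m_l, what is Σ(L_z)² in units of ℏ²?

m_l ∈ {-8, -7, -6, -5, -4, -3, -2, -1, 0, 1, 2, 3, 4, 5, 6, 7, 8}.
Summing m² from −8 to 8: Σ m_l² = 408.

Σ(L_z)² = 408 ℏ²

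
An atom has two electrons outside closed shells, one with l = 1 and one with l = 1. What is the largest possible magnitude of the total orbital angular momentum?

|L_tot|_max = √6 ℏ ≈ 2.449ℏ

L runs from |1 − 1| = 0 to 1 + 1 = 2.
L ∈ {0, 1, 2}.
The largest magnitude corresponds to L = 2: |L_tot| = ℏ√(2·3) = √6 ℏ.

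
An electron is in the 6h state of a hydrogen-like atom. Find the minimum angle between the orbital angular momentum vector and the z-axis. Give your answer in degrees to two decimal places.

The 6h subshell has l = 5.
|L| = ℏ√(l(l+1)) = √30 ℏ.
The smallest angle corresponds to the largest L_z, i.e. m_l = l = 5, giving L_z = 5ℏ.
cos θ_min = 5/√30, so θ_min ≈ 24.09°.

θ_min ≈ 24.09°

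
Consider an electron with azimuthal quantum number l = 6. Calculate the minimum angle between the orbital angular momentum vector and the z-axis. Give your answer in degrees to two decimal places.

θ_min ≈ 22.21°

|L|² = l(l+1)ℏ² = 42ℏ², so |L| = √42 ℏ.
The smallest angle corresponds to the largest L_z, i.e. m_l = l = 6, giving L_z = 6ℏ.
cos θ_min = 6/√42, so θ_min ≈ 22.21°.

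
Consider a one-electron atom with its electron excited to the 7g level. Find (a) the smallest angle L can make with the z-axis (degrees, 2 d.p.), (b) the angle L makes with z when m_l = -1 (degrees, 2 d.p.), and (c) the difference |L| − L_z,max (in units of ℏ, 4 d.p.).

θ_min ≈ 26.57°; θ(m_l=-1) ≈ 102.92°; |L|−L_z,max ≈ 0.4721ℏ

The 7g level has l = 4.
cos θ_min = 4/√20, so θ_min ≈ 26.57°.
For m_l = -1: cos θ = -1/√20, θ ≈ 102.92°.
|L| − L_z,max = (2√5 − 4)ℏ ≈ 0.4721ℏ.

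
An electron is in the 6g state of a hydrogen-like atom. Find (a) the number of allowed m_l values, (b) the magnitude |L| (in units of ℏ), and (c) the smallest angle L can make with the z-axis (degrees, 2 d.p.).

For 6g, l = 4.
There are 2l+1 = 9 values of m_l.
|L| = ℏ√(4·5) = 2√5 ℏ ≈ 4.472ℏ.
cos θ_min = 4/√20, so θ_min ≈ 26.57°.

9 values; |L| = 2√5 ℏ ≈ 4.472ℏ; θ_min ≈ 26.57°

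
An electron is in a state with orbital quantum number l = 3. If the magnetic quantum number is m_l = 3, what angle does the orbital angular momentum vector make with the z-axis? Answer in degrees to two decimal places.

|L|² = l(l+1)ℏ² = 12ℏ², so |L| = 2√3 ℏ.
L_z = m_l ℏ = 3ℏ.
cos θ = L_z/|L| = 3/√12, so θ ≈ 30.00°.

θ ≈ 30.00°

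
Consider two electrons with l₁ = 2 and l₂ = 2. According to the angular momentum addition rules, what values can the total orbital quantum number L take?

L = 0, 1, 2, 3, 4

The total orbital quantum number L ranges from |l₁ − l₂| to l₁ + l₂ in integer steps.
So L can be 0, 1, 2, 3, 4.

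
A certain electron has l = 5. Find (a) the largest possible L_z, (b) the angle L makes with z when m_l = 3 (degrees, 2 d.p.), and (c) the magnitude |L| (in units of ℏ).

L_z,max = 5ℏ; θ(m_l=3) ≈ 56.79°; |L| = √30 ℏ ≈ 5.477ℏ

L_z,max = lℏ = 5ℏ.
For m_l = 3: cos θ = 3/√30, θ ≈ 56.79°.
|L| = ℏ√(5·6) = √30 ℏ ≈ 5.477ℏ.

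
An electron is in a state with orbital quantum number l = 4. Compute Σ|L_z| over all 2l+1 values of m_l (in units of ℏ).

Σ|L_z| = 20 ℏ

The allowed m_l values are -4, -3, -2, -1, 0, 1, 2, 3, 4.
Σ|m_l| = 2(1+2+…+4) = 20.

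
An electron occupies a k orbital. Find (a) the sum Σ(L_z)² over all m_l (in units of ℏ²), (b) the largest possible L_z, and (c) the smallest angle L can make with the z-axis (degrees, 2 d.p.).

K corresponds to l = 7.
Σ m_l² = 280, so Σ(L_z)² = 280 ℏ².
L_z,max = lℏ = 7ℏ.
cos θ_min = 7/√56, so θ_min ≈ 20.70°.

Σ(L_z)² = 280 ℏ²; L_z,max = 7ℏ; θ_min ≈ 20.70°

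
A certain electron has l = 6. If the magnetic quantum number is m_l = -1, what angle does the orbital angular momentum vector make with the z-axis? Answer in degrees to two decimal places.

|L|² = l(l+1)ℏ² = 42ℏ², so |L| = √42 ℏ.
L_z = m_l ℏ = −1ℏ.
cos θ = L_z/|L| = -1/√42, so θ ≈ 98.88°.

θ ≈ 98.88°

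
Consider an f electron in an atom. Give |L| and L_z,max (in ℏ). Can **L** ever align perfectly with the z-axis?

An f state has l = 3.
|L| = 2√3 ℏ ≈ 3.4641ℏ, while L_z,max = lℏ = 3ℏ.
Since |L| > L_z,max, the vector can never point exactly along z; the closest it comes is θ_min = arccos(3/√12) ≈ 30.0°.

No: L_z,max = 3ℏ < |L| = 2√3 ℏ ≈ 3.464ℏ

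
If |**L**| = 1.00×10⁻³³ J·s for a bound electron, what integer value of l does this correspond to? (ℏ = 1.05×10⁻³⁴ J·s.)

l = 9

Dividing by ℏ: |L|/ℏ ≈ 9.524.
(|L|/ℏ)² = l(l+1) ≈ 90.70 ⇒ l = 9.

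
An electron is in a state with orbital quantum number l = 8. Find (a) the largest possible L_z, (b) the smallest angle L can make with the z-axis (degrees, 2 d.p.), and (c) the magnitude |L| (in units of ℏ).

L_z,max = 8ℏ; θ_min ≈ 19.47°; |L| = 6√2 ℏ ≈ 8.485ℏ

L_z,max = lℏ = 8ℏ.
cos θ_min = 8/√72, so θ_min ≈ 19.47°.
|L| = ℏ√(8·9) = 6√2 ℏ ≈ 8.485ℏ.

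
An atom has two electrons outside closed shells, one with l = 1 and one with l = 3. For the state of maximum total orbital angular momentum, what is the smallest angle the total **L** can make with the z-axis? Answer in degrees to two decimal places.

The total orbital quantum number L ranges from |l₁ − l₂| to l₁ + l₂ in integer steps.
L ∈ {2, 3, 4}.
The maximum is L = 4, with |L_tot| = ℏ√(4·5) = 2√5 ℏ.
The minimum angle with z is arccos(4/√20) ≈ 26.57°.

θ_min ≈ 26.57°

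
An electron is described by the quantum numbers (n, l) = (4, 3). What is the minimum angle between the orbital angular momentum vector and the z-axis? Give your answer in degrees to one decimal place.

|L|² = l(l+1)ℏ² = 12ℏ², so |L| = 2√3 ℏ.
The smallest angle corresponds to the largest L_z, i.e. m_l = l = 3, giving L_z = 3ℏ.
cos θ_min = 3/√12, so θ_min ≈ 30.0°.

θ_min ≈ 30.0°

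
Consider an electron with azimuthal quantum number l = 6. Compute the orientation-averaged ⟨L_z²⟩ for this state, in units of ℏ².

⟨L_z²⟩ = 14 ℏ²

m_l runs from −6 to 6, i.e. {-6, -5, -4, -3, -2, -1, 0, 1, 2, 3, 4, 5, 6}.
Average of L_z² over 13 states: 182/13 ℏ² = 14 ℏ².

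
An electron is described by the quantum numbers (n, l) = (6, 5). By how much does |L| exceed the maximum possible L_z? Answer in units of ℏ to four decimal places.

|L| = √30 ℏ ≈ 5.4772ℏ, while L_z,max = lℏ = 5ℏ.
The difference is (√30 − 5)ℏ ≈ 0.4772ℏ.

|L| − L_z,max ≈ 0.4772ℏ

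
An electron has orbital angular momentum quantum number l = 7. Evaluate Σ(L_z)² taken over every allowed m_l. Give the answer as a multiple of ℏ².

The allowed m_l values are -7, -6, -5, -4, -3, -2, -1, 0, 1, 2, 3, 4, 5, 6, 7.
Σ m_l² = l(l+1)(2l+1)/3 = 7·8·15/3 = 280.

Σ(L_z)² = 280 ℏ²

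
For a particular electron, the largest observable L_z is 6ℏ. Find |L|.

L_z,max = lℏ, so l = 6.
|L| = ℏ√(l(l+1)) = √42 ℏ.

|L| = √42 ℏ ≈ 6.481ℏ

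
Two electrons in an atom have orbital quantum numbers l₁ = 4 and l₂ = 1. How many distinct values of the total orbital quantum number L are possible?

3

L runs from |4 − 1| = 3 to 4 + 1 = 5.
L ∈ {3, 4, 5}.
That is 3 values.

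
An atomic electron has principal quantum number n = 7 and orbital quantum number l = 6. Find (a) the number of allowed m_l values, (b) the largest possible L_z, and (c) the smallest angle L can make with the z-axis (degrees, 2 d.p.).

13 values; L_z,max = 6ℏ; θ_min ≈ 22.21°

There are 2l+1 = 13 values of m_l.
L_z,max = lℏ = 6ℏ.
cos θ_min = 6/√42, so θ_min ≈ 22.21°.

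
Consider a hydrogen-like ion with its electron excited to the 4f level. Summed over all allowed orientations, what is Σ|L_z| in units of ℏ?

The 4f level has l = 3.
m_l ∈ {-3, -2, -1, 0, 1, 2, 3}.
Σ|m_l| = 2·3(3+1)/2 = 12.

Σ|L_z| = 12 ℏ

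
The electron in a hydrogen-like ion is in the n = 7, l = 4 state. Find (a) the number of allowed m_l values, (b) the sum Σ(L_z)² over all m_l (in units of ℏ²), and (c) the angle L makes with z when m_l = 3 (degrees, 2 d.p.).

There are 2l+1 = 9 values of m_l.
Σ m_l² = 60, so Σ(L_z)² = 60 ℏ².
For m_l = 3: cos θ = 3/√20, θ ≈ 47.87°.

9 values; Σ(L_z)² = 60 ℏ²; θ(m_l=3) ≈ 47.87°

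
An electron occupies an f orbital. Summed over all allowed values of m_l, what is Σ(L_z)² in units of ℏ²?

Σ(L_z)² = 28 ℏ²

An f state has l = 3.
The allowed m_l values are -3, -2, -1, 0, 1, 2, 3.
Summing m² from −3 to 3: Σ m_l² = 28.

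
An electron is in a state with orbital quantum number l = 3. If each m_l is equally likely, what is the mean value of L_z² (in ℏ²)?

⟨L_z²⟩ = 4 ℏ²

m_l ∈ {-3, -2, -1, 0, 1, 2, 3}.
⟨L_z²⟩ = ℏ²·(Σ m_l²)/(2l+1) = ℏ²·28/7 = 4ℏ².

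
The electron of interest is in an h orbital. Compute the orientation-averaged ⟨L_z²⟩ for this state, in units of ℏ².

For an h orbital, l = 5.
The allowed m_l values are -5, -4, -3, -2, -1, 0, 1, 2, 3, 4, 5.
Average of L_z² over 11 states: 110/11 ℏ² = 10 ℏ².

⟨L_z²⟩ = 10 ℏ²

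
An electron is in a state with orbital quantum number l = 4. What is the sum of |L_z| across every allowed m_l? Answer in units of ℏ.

The allowed m_l values are -4, -3, -2, -1, 0, 1, 2, 3, 4.
Σ|m_l| = l(l+1) = 20.

Σ|L_z| = 20 ℏ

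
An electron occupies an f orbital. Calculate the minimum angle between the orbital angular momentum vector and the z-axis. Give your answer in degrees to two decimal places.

θ_min ≈ 30.00°

For an f orbital, l = 3.
|L| = ℏ√(l(l+1)) = 2√3 ℏ.
The smallest angle corresponds to the largest L_z, i.e. m_l = l = 3, giving L_z = 3ℏ.
cos θ_min = 3/√12, so θ_min ≈ 30.00°.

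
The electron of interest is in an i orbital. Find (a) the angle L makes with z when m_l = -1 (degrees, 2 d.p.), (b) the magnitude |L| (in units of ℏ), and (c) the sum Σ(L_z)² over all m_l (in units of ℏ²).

θ(m_l=-1) ≈ 98.88°; |L| = √42 ℏ ≈ 6.481ℏ; Σ(L_z)² = 182 ℏ²

I corresponds to l = 6.
For m_l = -1: cos θ = -1/√42, θ ≈ 98.88°.
|L| = ℏ√(6·7) = √42 ℏ ≈ 6.481ℏ.
Σ m_l² = 182, so Σ(L_z)² = 182 ℏ².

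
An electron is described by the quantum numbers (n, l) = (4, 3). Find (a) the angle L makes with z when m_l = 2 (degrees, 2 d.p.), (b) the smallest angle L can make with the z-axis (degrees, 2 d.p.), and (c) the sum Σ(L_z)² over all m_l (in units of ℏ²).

For m_l = 2: cos θ = 2/√12, θ ≈ 54.74°.
cos θ_min = 3/√12, so θ_min ≈ 30.00°.
Σ m_l² = 28, so Σ(L_z)² = 28 ℏ².

θ(m_l=2) ≈ 54.74°; θ_min ≈ 30.00°; Σ(L_z)² = 28 ℏ²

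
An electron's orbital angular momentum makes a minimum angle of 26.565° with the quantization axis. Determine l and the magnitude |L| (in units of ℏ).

l = 4, |L| = 2√5 ℏ ≈ 4.472ℏ

cos θ_min = l/√(l(l+1)) = √(l/(l+1)), so l/(l+1) = cos²(26.565°) = 0.8000.
Solving: l = 4.
Then |L| = ℏ√(4·5) = 2√5 ℏ.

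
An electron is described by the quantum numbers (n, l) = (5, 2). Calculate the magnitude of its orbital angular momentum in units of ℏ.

|L| = √6 ℏ ≈ 2.449ℏ

|L| = ℏ√(l(l+1)) = ℏ√(2·3) = √6 ℏ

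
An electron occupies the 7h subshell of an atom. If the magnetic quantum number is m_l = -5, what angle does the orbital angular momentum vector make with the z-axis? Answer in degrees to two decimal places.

θ ≈ 155.91°

7h means n = 7, l = 5.
|L| = ℏ√(l(l+1)) = √30 ℏ.
L_z = m_l ℏ = −5ℏ.
cos θ = L_z/|L| = -5/√30, so θ ≈ 155.91°.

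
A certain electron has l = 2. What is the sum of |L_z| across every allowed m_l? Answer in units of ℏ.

Σ|L_z| = 6 ℏ

m_l runs from −2 to 2, i.e. {-2, -1, 0, 1, 2}.
Σ|m_l| = l(l+1) = 6.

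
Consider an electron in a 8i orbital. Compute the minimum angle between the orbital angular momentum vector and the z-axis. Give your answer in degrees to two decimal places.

For 8i, l = 6.
|L|² = l(l+1)ℏ² = 42ℏ², so |L| = √42 ℏ.
The smallest angle corresponds to the largest L_z, i.e. m_l = l = 6, giving L_z = 6ℏ.
cos θ_min = 6/√42, so θ_min ≈ 22.21°.

θ_min ≈ 22.21°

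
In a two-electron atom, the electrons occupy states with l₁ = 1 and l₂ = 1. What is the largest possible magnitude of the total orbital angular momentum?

L runs from |1 − 1| = 0 to 1 + 1 = 2.
L ∈ {0, 1, 2}.
The largest magnitude corresponds to L = 2: |L_tot| = ℏ√(2·3) = √6 ℏ.

|L_tot|_max = √6 ℏ ≈ 2.449ℏ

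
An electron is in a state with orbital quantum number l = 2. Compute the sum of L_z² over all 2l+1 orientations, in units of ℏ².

m_l ∈ {-2, -1, 0, 1, 2}.
Σ m_l² = l(l+1)(2l+1)/3 = 2·3·5/3 = 10.

Σ(L_z)² = 10 ℏ²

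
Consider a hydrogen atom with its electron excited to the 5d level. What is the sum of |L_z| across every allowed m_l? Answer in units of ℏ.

Σ|L_z| = 6 ℏ

The 5d level has l = 2.
m_l runs from −2 to 2, i.e. {-2, -1, 0, 1, 2}.
Σ|m_l| = 2(1+2+…+2) = 6.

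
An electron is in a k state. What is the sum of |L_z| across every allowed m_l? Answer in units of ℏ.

For a k orbital, l = 7.
The allowed m_l values are -7, -6, -5, -4, -3, -2, -1, 0, 1, 2, 3, 4, 5, 6, 7.
Σ|m_l| = l(l+1) = 56.

Σ|L_z| = 56 ℏ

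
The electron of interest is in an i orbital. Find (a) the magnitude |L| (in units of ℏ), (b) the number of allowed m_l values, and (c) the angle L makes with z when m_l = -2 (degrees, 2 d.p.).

|L| = √42 ℏ ≈ 6.481ℏ; 13 values; θ(m_l=-2) ≈ 107.98°

For an i orbital, l = 6.
|L| = ℏ√(6·7) = √42 ℏ ≈ 6.481ℏ.
There are 2l+1 = 13 values of m_l.
For m_l = -2: cos θ = -2/√42, θ ≈ 107.98°.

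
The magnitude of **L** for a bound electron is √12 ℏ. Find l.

l = 3

(|L|/ℏ)² = l(l+1) = 12.
The positive root is l = 3.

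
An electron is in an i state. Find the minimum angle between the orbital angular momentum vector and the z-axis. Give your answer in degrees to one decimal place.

θ_min ≈ 22.2°

For an i orbital, l = 6.
|L| = √(l(l+1)) ℏ = √42 ℏ.
The smallest angle corresponds to the largest L_z, i.e. m_l = l = 6, giving L_z = 6ℏ.
cos θ_min = 6/√42, so θ_min ≈ 22.2°.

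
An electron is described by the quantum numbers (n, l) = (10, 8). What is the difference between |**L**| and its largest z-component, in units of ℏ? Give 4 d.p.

|L| − L_z,max ≈ 0.4853ℏ

|L| = 6√2 ℏ ≈ 8.4853ℏ, while L_z,max = lℏ = 8ℏ.
The difference is (6√2 − 8)ℏ ≈ 0.4853ℏ.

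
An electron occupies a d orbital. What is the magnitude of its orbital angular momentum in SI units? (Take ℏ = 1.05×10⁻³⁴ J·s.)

|L| = 2.57×10⁻³⁴ J·s

For a d orbital, l = 2.
|L| = ℏ√(l(l+1)) = ℏ√(2·3) = √6 ℏ
Numerically, |L| = 2.449 × (1.05×10⁻³⁴ J·s) = 2.57×10⁻³⁴ J·s.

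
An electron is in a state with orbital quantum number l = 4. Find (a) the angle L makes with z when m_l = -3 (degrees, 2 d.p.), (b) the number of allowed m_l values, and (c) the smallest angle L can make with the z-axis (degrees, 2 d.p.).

θ(m_l=-3) ≈ 132.13°; 9 values; θ_min ≈ 26.57°

For m_l = -3: cos θ = -3/√20, θ ≈ 132.13°.
There are 2l+1 = 9 values of m_l.
cos θ_min = 4/√20, so θ_min ≈ 26.57°.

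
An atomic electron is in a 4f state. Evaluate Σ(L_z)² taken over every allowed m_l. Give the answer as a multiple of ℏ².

Σ(L_z)² = 28 ℏ²

The 4f subshell has l = 3.
The allowed m_l values are -3, -2, -1, 0, 1, 2, 3.
Summing m² from −3 to 3: Σ m_l² = 28.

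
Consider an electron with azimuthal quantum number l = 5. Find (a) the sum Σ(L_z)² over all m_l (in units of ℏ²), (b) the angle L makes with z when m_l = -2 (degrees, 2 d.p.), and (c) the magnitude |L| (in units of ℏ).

Σ m_l² = 110, so Σ(L_z)² = 110 ℏ².
For m_l = -2: cos θ = -2/√30, θ ≈ 111.42°.
|L| = ℏ√(5·6) = √30 ℏ ≈ 5.477ℏ.

Σ(L_z)² = 110 ℏ²; θ(m_l=-2) ≈ 111.42°; |L| = √30 ℏ ≈ 5.477ℏ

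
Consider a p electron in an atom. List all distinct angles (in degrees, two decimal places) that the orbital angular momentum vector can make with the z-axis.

θ ∈ {45.00°, 90.00°, 135.00°}

The letter p corresponds to l = 1.
|L| = √(l(l+1)) ℏ = √2 ℏ.
cos θ = m_l/√2 for each m_l ∈ {-1, 0, 1}.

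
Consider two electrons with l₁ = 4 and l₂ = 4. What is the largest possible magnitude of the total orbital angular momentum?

Angular momentum addition gives L = |l₁ − l₂|, …, l₁ + l₂.
L ∈ {0, 1, 2, 3, 4, 5, 6, 7, 8}.
The largest magnitude corresponds to L = 8: |L_tot| = ℏ√(8·9) = 6√2 ℏ.

|L_tot|_max = 6√2 ℏ ≈ 8.485ℏ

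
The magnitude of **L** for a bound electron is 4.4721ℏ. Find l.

l = 4

Since |L|² = l(l+1)ℏ², l(l+1) = 20.
Solving: l = 4.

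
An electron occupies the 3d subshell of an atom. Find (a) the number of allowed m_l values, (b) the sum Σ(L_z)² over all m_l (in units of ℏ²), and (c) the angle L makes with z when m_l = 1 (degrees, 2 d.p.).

5 values; Σ(L_z)² = 10 ℏ²; θ(m_l=1) ≈ 65.91°

The 3d subshell has l = 2.
There are 2l+1 = 5 values of m_l.
Σ m_l² = 10, so Σ(L_z)² = 10 ℏ².
For m_l = 1: cos θ = 1/√6, θ ≈ 65.91°.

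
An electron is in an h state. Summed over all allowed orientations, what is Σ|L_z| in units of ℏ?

Σ|L_z| = 30 ℏ

An h state has l = 5.
m_l runs from −5 to 5, i.e. {-5, -4, -3, -2, -1, 0, 1, 2, 3, 4, 5}.
Σ|m_l| = 2·5(5+1)/2 = 30.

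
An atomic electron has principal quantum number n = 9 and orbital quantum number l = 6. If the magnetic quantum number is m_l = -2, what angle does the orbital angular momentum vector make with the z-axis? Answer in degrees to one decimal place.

|L| = ℏ√(l(l+1)) = √42 ℏ.
L_z = m_l ℏ = −2ℏ.
cos θ = L_z/|L| = -2/√42, so θ ≈ 108.0°.

θ ≈ 108.0°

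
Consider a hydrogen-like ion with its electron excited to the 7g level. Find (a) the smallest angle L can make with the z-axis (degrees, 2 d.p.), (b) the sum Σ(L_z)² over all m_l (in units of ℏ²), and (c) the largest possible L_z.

The 7g level has l = 4.
cos θ_min = 4/√20, so θ_min ≈ 26.57°.
Σ m_l² = 60, so Σ(L_z)² = 60 ℏ².
L_z,max = lℏ = 4ℏ.

θ_min ≈ 26.57°; Σ(L_z)² = 60 ℏ²; L_z,max = 4ℏ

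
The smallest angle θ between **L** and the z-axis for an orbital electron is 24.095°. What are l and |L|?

l = 5, |L| = √30 ℏ ≈ 5.477ℏ

At minimum angle, m_l = l, so cos θ = l/√(l(l+1)); cos²θ = l/(l+1) = 0.8333.
l = cos²θ/sin²θ ≈ 5.
Then |L| = ℏ√(5·6) = √30 ℏ.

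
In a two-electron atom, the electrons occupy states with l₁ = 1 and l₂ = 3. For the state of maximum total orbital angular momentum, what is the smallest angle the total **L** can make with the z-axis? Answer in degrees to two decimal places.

θ_min ≈ 26.57°

Angular momentum addition gives L = |l₁ − l₂|, …, l₁ + l₂.
Allowed values: L = 2, 3, 4.
The maximum is L = 4, with |L_tot| = ℏ√(4·5) = 2√5 ℏ.
The minimum angle with z is arccos(4/√20) ≈ 26.57°.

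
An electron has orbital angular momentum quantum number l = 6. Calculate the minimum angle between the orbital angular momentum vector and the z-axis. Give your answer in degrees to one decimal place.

θ_min ≈ 22.2°

|L|² = l(l+1)ℏ² = 42ℏ², so |L| = √42 ℏ.
The smallest angle corresponds to the largest L_z, i.e. m_l = l = 6, giving L_z = 6ℏ.
cos θ_min = 6/√42, so θ_min ≈ 22.2°.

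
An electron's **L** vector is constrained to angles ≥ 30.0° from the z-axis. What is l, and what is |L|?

cos θ_min = l/√(l(l+1)) = √(l/(l+1)), so l/(l+1) = cos²(30.0°) = 0.7500.
Thus l = 0.7500/(1 − 0.7500) ≈ 3.
Then |L| = ℏ√(3·4) = 2√3 ℏ.

l = 3, |L| = 2√3 ℏ ≈ 3.464ℏ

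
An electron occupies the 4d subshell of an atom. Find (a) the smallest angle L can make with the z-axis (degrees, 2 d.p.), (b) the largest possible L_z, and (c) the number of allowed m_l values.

For 4d, l = 2.
cos θ_min = 2/√6, so θ_min ≈ 35.26°.
L_z,max = lℏ = 2ℏ.
There are 2l+1 = 5 values of m_l.

θ_min ≈ 35.26°; L_z,max = 2ℏ; 5 values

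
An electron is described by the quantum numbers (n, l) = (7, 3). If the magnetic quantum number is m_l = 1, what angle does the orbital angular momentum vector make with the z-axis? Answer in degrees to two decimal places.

|L| = √(l(l+1)) ℏ = 2√3 ℏ.
L_z = m_l ℏ = 1ℏ.
cos θ = L_z/|L| = 1/√12, so θ ≈ 73.22°.

θ ≈ 73.22°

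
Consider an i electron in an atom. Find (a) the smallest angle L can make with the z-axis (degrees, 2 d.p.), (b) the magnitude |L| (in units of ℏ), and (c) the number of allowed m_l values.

For an i orbital, l = 6.
cos θ_min = 6/√42, so θ_min ≈ 22.21°.
|L| = ℏ√(6·7) = √42 ℏ ≈ 6.481ℏ.
There are 2l+1 = 13 values of m_l.

θ_min ≈ 22.21°; |L| = √42 ℏ ≈ 6.481ℏ; 13 values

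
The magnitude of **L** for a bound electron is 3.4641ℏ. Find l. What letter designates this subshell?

l = 3 (f orbital)

|L| = ℏ√(l(l+1)), so l(l+1) = 12.
The positive root is l = 3.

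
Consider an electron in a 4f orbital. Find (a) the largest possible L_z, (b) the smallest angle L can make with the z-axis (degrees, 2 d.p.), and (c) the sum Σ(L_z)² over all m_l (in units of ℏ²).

4f means n = 4, l = 3.
L_z,max = lℏ = 3ℏ.
cos θ_min = 3/√12, so θ_min ≈ 30.00°.
Σ m_l² = 28, so Σ(L_z)² = 28 ℏ².

L_z,max = 3ℏ; θ_min ≈ 30.00°; Σ(L_z)² = 28 ℏ²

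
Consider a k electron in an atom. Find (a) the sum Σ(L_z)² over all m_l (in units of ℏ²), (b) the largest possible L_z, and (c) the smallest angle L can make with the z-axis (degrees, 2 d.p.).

Σ(L_z)² = 280 ℏ²; L_z,max = 7ℏ; θ_min ≈ 20.70°

A k state has l = 7.
Σ m_l² = 280, so Σ(L_z)² = 280 ℏ².
L_z,max = lℏ = 7ℏ.
cos θ_min = 7/√56, so θ_min ≈ 20.70°.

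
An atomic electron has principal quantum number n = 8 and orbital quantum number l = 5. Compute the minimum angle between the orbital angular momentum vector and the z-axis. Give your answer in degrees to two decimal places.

θ_min ≈ 24.09°

|L|² = l(l+1)ℏ² = 30ℏ², so |L| = √30 ℏ.
The smallest angle corresponds to the largest L_z, i.e. m_l = l = 5, giving L_z = 5ℏ.
cos θ_min = 5/√30, so θ_min ≈ 24.09°.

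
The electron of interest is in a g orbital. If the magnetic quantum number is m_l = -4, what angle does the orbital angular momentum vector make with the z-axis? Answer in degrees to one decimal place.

θ ≈ 153.4°

For a g orbital, l = 4.
|L| = √(l(l+1)) ℏ = 2√5 ℏ.
L_z = m_l ℏ = −4ℏ.
cos θ = L_z/|L| = -4/√20, so θ ≈ 153.4°.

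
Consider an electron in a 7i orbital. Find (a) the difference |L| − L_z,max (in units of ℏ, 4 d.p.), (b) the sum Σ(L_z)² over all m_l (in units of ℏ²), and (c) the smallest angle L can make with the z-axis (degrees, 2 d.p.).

For 7i, l = 6.
|L| − L_z,max = (√42 − 6)ℏ ≈ 0.4807ℏ.
Σ m_l² = 182, so Σ(L_z)² = 182 ℏ².
cos θ_min = 6/√42, so θ_min ≈ 22.21°.

|L|−L_z,max ≈ 0.4807ℏ; Σ(L_z)² = 182 ℏ²; θ_min ≈ 22.21°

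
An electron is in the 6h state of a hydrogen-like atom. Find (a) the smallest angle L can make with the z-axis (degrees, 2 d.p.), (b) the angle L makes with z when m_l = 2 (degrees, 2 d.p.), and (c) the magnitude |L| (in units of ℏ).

For 6h, l = 5.
cos θ_min = 5/√30, so θ_min ≈ 24.09°.
For m_l = 2: cos θ = 2/√30, θ ≈ 68.58°.
|L| = ℏ√(5·6) = √30 ℏ ≈ 5.477ℏ.

θ_min ≈ 24.09°; θ(m_l=2) ≈ 68.58°; |L| = √30 ℏ ≈ 5.477ℏ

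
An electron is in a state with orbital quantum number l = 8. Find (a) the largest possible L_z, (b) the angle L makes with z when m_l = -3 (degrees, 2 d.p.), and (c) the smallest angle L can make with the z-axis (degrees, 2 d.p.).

L_z,max = 8ℏ; θ(m_l=-3) ≈ 110.70°; θ_min ≈ 19.47°

L_z,max = lℏ = 8ℏ.
For m_l = -3: cos θ = -3/√72, θ ≈ 110.70°.
cos θ_min = 8/√72, so θ_min ≈ 19.47°.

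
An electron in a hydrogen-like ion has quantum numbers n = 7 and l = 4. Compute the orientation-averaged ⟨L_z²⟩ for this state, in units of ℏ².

m_l ∈ {-4, -3, -2, -1, 0, 1, 2, 3, 4}.
⟨L_z²⟩ = ℏ²·(Σ m_l²)/(2l+1) = ℏ²·60/9 = 6.667ℏ².

⟨L_z²⟩ = 6.667 ℏ²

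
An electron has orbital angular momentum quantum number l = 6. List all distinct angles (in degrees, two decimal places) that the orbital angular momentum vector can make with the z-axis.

θ ∈ {22.21°, 39.51°, 51.89°, 62.42°, 72.02°, 81.12°, 90.00°, 98.88°, 107.98°, 117.58°, 128.11°, 140.49°, 157.79°}

|L| = √(l(l+1)) ℏ = √42 ℏ.
cos θ = m_l/√42 for each m_l ∈ {-6, -5, -4, -3, -2, -1, 0, 1, 2, 3, 4, 5, 6}.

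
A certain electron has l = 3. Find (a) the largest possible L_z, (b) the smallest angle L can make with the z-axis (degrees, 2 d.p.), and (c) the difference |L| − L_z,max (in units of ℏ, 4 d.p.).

L_z,max = lℏ = 3ℏ.
cos θ_min = 3/√12, so θ_min ≈ 30.00°.
|L| − L_z,max = (2√3 − 3)ℏ ≈ 0.4641ℏ.

L_z,max = 3ℏ; θ_min ≈ 30.00°; |L|−L_z,max ≈ 0.4641ℏ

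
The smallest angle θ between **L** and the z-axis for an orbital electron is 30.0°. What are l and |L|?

cos θ_min = l/√(l(l+1)) = √(l/(l+1)), so l/(l+1) = cos²(30.0°) = 0.7500.
l = cos²θ/sin²θ ≈ 3.
Then |L| = ℏ√(3·4) = 2√3 ℏ.

l = 3, |L| = 2√3 ℏ ≈ 3.464ℏ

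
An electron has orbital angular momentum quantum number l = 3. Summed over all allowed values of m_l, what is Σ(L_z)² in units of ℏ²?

m_l ∈ {-3, -2, -1, 0, 1, 2, 3}.
Σ m_l² = l(l+1)(2l+1)/3 = 3·4·7/3 = 28.

Σ(L_z)² = 28 ℏ²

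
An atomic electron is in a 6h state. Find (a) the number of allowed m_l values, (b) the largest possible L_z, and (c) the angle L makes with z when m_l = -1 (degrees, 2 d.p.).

6h means n = 6, l = 5.
There are 2l+1 = 11 values of m_l.
L_z,max = lℏ = 5ℏ.
For m_l = -1: cos θ = -1/√30, θ ≈ 100.52°.

11 values; L_z,max = 5ℏ; θ(m_l=-1) ≈ 100.52°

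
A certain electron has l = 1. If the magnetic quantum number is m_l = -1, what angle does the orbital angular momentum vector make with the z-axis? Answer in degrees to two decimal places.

θ ≈ 135.00°

|L|² = l(l+1)ℏ² = 2ℏ², so |L| = √2 ℏ.
L_z = m_l ℏ = −1ℏ.
cos θ = L_z/|L| = -1/√2, so θ ≈ 135.00°.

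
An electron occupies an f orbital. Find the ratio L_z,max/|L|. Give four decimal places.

L_z,max/|L| = 0.8660

For an f orbital, l = 3.
|L| = 2√3 ℏ ≈ 3.4641ℏ, while L_z,max = lℏ = 3ℏ.
L_z,max/|L| = 3/√12 = 0.8660.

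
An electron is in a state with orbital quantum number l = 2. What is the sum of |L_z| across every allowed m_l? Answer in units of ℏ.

m_l ∈ {-2, -1, 0, 1, 2}.
Σ|m_l| = 2(1+2+…+2) = 6.

Σ|L_z| = 6 ℏ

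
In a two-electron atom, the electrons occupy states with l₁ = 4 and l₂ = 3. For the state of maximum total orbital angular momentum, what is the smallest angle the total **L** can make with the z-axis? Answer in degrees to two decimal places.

By the triangle rule, |l₁ − l₂| ≤ L ≤ l₁ + l₂.
L ∈ {1, 2, 3, 4, 5, 6, 7}.
The maximum is L = 7, with |L_tot| = ℏ√(7·8) = 2√14 ℏ.
The minimum angle with z is arccos(7/√56) ≈ 20.70°.

θ_min ≈ 20.70°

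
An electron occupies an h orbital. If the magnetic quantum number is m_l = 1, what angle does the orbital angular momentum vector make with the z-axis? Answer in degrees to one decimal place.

θ ≈ 79.5°

The letter h corresponds to l = 5.
|L| = √(l(l+1)) ℏ = √30 ℏ.
L_z = m_l ℏ = 1ℏ.
cos θ = L_z/|L| = 1/√30, so θ ≈ 79.5°.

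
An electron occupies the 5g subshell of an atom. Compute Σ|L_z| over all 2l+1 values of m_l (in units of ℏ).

Σ|L_z| = 20 ℏ

The 5g subshell has l = 4.
The allowed m_l values are -4, -3, -2, -1, 0, 1, 2, 3, 4.
Σ|m_l| = 2·4(4+1)/2 = 20.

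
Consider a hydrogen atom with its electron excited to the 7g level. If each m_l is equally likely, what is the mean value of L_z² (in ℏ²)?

The 7g level has l = 4.
m_l runs from −4 to 4, i.e. {-4, -3, -2, -1, 0, 1, 2, 3, 4}.
Average of L_z² over 9 states: 60/9 ℏ² = 6.667 ℏ².

⟨L_z²⟩ = 6.667 ℏ²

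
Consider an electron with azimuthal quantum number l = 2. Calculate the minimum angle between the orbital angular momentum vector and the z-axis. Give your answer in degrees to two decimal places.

θ_min ≈ 35.26°

|L| = √(l(l+1)) ℏ = √6 ℏ.
The smallest angle corresponds to the largest L_z, i.e. m_l = l = 2, giving L_z = 2ℏ.
cos θ_min = 2/√6, so θ_min ≈ 35.26°.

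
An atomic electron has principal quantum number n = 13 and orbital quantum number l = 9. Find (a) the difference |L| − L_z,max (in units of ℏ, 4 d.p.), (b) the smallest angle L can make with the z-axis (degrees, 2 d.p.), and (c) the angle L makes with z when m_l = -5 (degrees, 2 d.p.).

|L| − L_z,max = (3√10 − 9)ℏ ≈ 0.4868ℏ.
cos θ_min = 9/√90, so θ_min ≈ 18.43°.
For m_l = -5: cos θ = -5/√90, θ ≈ 121.81°.

|L|−L_z,max ≈ 0.4868ℏ; θ_min ≈ 18.43°; θ(m_l=-5) ≈ 121.81°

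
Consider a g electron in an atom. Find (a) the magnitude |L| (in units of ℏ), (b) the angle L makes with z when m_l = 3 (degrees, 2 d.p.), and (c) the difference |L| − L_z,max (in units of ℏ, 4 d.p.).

For a g orbital, l = 4.
|L| = ℏ√(4·5) = 2√5 ℏ ≈ 4.472ℏ.
For m_l = 3: cos θ = 3/√20, θ ≈ 47.87°.
|L| − L_z,max = (2√5 − 4)ℏ ≈ 0.4721ℏ.

|L| = 2√5 ℏ ≈ 4.472ℏ; θ(m_l=3) ≈ 47.87°; |L|−L_z,max ≈ 0.4721ℏ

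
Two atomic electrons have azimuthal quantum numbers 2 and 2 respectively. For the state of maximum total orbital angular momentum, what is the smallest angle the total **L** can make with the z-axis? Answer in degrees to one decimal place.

θ_min ≈ 26.6°

Angular momentum addition gives L = |l₁ − l₂|, …, l₁ + l₂.
L ∈ {0, 1, 2, 3, 4}.
The maximum is L = 4, with |L_tot| = ℏ√(4·5) = 2√5 ℏ.
The minimum angle with z is arccos(4/√20) ≈ 26.6°.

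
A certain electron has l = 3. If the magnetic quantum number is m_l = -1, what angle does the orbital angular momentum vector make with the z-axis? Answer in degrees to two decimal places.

|L|² = l(l+1)ℏ² = 12ℏ², so |L| = 2√3 ℏ.
L_z = m_l ℏ = −1ℏ.
cos θ = L_z/|L| = -1/√12, so θ ≈ 106.78°.

θ ≈ 106.78°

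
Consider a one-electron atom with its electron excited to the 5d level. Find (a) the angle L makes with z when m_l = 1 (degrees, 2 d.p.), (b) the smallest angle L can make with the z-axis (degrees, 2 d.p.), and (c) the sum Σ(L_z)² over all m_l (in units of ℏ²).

The 5d level has l = 2.
For m_l = 1: cos θ = 1/√6, θ ≈ 65.91°.
cos θ_min = 2/√6, so θ_min ≈ 35.26°.
Σ m_l² = 10, so Σ(L_z)² = 10 ℏ².

θ(m_l=1) ≈ 65.91°; θ_min ≈ 35.26°; Σ(L_z)² = 10 ℏ²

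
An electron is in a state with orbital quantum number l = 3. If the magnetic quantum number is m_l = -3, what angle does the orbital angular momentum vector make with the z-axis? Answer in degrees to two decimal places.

|L|² = l(l+1)ℏ² = 12ℏ², so |L| = 2√3 ℏ.
L_z = m_l ℏ = −3ℏ.
cos θ = L_z/|L| = -3/√12, so θ ≈ 150.00°.

θ ≈ 150.00°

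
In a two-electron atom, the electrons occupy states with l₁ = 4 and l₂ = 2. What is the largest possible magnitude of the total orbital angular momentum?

|L_tot|_max = √42 ℏ ≈ 6.481ℏ

The total orbital quantum number L ranges from |l₁ − l₂| to l₁ + l₂ in integer steps.
So L can be 2, 3, 4, 5, 6.
The largest magnitude corresponds to L = 6: |L_tot| = ℏ√(6·7) = √42 ℏ.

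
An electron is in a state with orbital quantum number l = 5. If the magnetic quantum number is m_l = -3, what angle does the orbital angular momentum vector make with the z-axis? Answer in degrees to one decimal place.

|L| = ℏ√(l(l+1)) = √30 ℏ.
L_z = m_l ℏ = −3ℏ.
cos θ = L_z/|L| = -3/√30, so θ ≈ 123.2°.

θ ≈ 123.2°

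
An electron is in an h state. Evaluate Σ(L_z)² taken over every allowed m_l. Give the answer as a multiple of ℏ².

The letter h corresponds to l = 5.
m_l runs from −5 to 5, i.e. {-5, -4, -3, -2, -1, 0, 1, 2, 3, 4, 5}.
Σ m_l² = 2·(1 + 4 + 9 + 16 + 25) = 110.

Σ(L_z)² = 110 ℏ²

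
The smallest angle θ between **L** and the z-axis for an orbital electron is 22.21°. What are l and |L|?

At minimum angle, m_l = l, so cos θ = l/√(l(l+1)); cos²θ = l/(l+1) = 0.8571.
l = cos²θ/sin²θ ≈ 6.
Then |L| = ℏ√(6·7) = √42 ℏ.

l = 6, |L| = √42 ℏ ≈ 6.481ℏ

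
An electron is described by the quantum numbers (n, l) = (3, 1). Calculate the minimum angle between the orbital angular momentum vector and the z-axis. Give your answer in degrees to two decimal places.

|L| = √(l(l+1)) ℏ = √2 ℏ.
The smallest angle corresponds to the largest L_z, i.e. m_l = l = 1, giving L_z = 1ℏ.
cos θ_min = 1/√2, so θ_min ≈ 45.00°.

θ_min ≈ 45.00°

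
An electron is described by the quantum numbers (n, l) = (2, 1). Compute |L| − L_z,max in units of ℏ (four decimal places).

|L| = √2 ℏ ≈ 1.4142ℏ, while L_z,max = lℏ = 1ℏ.
The difference is (√2 − 1)ℏ ≈ 0.4142ℏ.

|L| − L_z,max ≈ 0.4142ℏ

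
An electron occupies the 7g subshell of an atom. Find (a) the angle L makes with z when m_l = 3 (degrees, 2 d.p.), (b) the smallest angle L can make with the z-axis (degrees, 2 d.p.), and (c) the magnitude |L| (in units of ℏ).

θ(m_l=3) ≈ 47.87°; θ_min ≈ 26.57°; |L| = 2√5 ℏ ≈ 4.472ℏ

7g means n = 7, l = 4.
For m_l = 3: cos θ = 3/√20, θ ≈ 47.87°.
cos θ_min = 4/√20, so θ_min ≈ 26.57°.
|L| = ℏ√(4·5) = 2√5 ℏ ≈ 4.472ℏ.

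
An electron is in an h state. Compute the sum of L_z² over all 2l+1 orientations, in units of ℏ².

Σ(L_z)² = 110 ℏ²

An h state has l = 5.
m_l runs from −5 to 5, i.e. {-5, -4, -3, -2, -1, 0, 1, 2, 3, 4, 5}.
Summing m² from −5 to 5: Σ m_l² = 110.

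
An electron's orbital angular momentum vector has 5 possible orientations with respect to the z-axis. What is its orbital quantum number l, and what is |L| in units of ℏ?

2l + 1 = 5 ⇒ l = 2.
|L| = ℏ√(l(l+1)) = ℏ√(2·3) = √6 ℏ.

l = 2, |L| = √6 ℏ ≈ 2.449ℏ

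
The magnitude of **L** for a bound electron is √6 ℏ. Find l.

(|L|/ℏ)² = l(l+1) = 6.
l² + l − 6 = 0 ⇒ l = 2.

l = 2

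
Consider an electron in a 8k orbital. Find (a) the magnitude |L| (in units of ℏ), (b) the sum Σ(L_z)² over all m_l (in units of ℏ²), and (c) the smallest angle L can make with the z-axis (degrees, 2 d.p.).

|L| = 2√14 ℏ ≈ 7.483ℏ; Σ(L_z)² = 280 ℏ²; θ_min ≈ 20.70°

8k means n = 8, l = 7.
|L| = ℏ√(7·8) = 2√14 ℏ ≈ 7.483ℏ.
Σ m_l² = 280, so Σ(L_z)² = 280 ℏ².
cos θ_min = 7/√56, so θ_min ≈ 20.70°.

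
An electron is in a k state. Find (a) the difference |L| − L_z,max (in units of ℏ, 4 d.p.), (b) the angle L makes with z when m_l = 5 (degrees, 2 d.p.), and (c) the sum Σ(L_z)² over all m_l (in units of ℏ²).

|L|−L_z,max ≈ 0.4833ℏ; θ(m_l=5) ≈ 48.08°; Σ(L_z)² = 280 ℏ²

For a k orbital, l = 7.
|L| − L_z,max = (2√14 − 7)ℏ ≈ 0.4833ℏ.
For m_l = 5: cos θ = 5/√56, θ ≈ 48.08°.
Σ m_l² = 280, so Σ(L_z)² = 280 ℏ².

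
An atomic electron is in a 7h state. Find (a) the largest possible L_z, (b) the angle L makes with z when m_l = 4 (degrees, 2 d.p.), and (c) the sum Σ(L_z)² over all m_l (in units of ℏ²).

L_z,max = 5ℏ; θ(m_l=4) ≈ 43.09°; Σ(L_z)² = 110 ℏ²

The 7h subshell has l = 5.
L_z,max = lℏ = 5ℏ.
For m_l = 4: cos θ = 4/√30, θ ≈ 43.09°.
Σ m_l² = 110, so Σ(L_z)² = 110 ℏ².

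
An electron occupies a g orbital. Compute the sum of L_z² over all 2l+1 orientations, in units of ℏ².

Σ(L_z)² = 60 ℏ²

For a g orbital, l = 4.
m_l runs from −4 to 4, i.e. {-4, -3, -2, -1, 0, 1, 2, 3, 4}.
Σ m_l² = 2·(1 + 4 + 9 + 16) = 60.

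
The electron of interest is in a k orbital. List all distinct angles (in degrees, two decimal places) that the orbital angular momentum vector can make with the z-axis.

For a k orbital, l = 7.
|L| = ℏ√(l(l+1)) = 2√14 ℏ.
cos θ = m_l/√56 for each m_l ∈ {-7, -6, -5, -4, -3, -2, -1, 0, 1, 2, 3, 4, 5, 6, 7}.

θ ∈ {20.70°, 36.70°, 48.08°, 57.69°, 66.37°, 74.50°, 82.32°, 90.00°, 97.68°, 105.50°, 113.63°, 122.31°, 131.92°, 143.30°, 159.30°}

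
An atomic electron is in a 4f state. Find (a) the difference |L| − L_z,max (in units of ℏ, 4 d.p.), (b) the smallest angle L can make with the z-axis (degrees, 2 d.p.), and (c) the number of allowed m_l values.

For 4f, l = 3.
|L| − L_z,max = (2√3 − 3)ℏ ≈ 0.4641ℏ.
cos θ_min = 3/√12, so θ_min ≈ 30.00°.
There are 2l+1 = 7 values of m_l.

|L|−L_z,max ≈ 0.4641ℏ; θ_min ≈ 30.00°; 7 values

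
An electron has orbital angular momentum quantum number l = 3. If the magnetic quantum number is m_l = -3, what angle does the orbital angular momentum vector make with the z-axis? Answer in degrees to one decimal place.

|L| = √(l(l+1)) ℏ = 2√3 ℏ.
L_z = m_l ℏ = −3ℏ.
cos θ = L_z/|L| = -3/√12, so θ ≈ 150.0°.

θ ≈ 150.0°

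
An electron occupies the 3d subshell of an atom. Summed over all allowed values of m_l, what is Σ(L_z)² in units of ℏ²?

3d means n = 3, l = 2.
The allowed m_l values are -2, -1, 0, 1, 2.
Summing m² from −2 to 2: Σ m_l² = 10.

Σ(L_z)² = 10 ℏ²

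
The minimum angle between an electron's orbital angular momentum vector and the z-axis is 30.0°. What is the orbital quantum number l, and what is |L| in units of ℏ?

At minimum angle, m_l = l, so cos θ = l/√(l(l+1)); cos²θ = l/(l+1) = 0.7500.
Thus l = 0.7500/(1 − 0.7500) ≈ 3.
Then |L| = ℏ√(3·4) = 2√3 ℏ.

l = 3, |L| = 2√3 ℏ ≈ 3.464ℏ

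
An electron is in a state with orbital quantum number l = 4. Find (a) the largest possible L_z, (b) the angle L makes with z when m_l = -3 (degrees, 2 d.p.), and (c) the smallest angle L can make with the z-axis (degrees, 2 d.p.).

L_z,max = 4ℏ; θ(m_l=-3) ≈ 132.13°; θ_min ≈ 26.57°

L_z,max = lℏ = 4ℏ.
For m_l = -3: cos θ = -3/√20, θ ≈ 132.13°.
cos θ_min = 4/√20, so θ_min ≈ 26.57°.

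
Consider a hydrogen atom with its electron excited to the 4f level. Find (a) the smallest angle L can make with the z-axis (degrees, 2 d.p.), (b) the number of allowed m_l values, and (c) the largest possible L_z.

θ_min ≈ 30.00°; 7 values; L_z,max = 3ℏ

The 4f level has l = 3.
cos θ_min = 3/√12, so θ_min ≈ 30.00°.
There are 2l+1 = 7 values of m_l.
L_z,max = lℏ = 3ℏ.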